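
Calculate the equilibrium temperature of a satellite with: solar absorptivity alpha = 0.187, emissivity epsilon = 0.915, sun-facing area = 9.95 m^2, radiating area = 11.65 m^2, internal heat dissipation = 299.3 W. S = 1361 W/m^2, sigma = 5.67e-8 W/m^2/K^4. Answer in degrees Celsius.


Numerator = alpha*S*A_sun + Q_int = 0.187*1361*9.95 + 299.3 = 2831.6447 W
Denominator = eps*sigma*A_rad = 0.915*5.67e-8*11.65 = 6.0440782e-07 W/K^4
T^4 = 4.6849901e+09 K^4
T = 261.6238 K = -11.5262 C

-11.5262 degrees Celsius


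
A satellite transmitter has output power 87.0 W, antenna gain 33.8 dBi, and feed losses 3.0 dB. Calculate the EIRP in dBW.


Pt = 87.0 W = 19.3952 dBW
EIRP = Pt_dBW + Gt - losses = 19.3952 + 33.8 - 3.0 = 50.1952 dBW

50.1952 dBW


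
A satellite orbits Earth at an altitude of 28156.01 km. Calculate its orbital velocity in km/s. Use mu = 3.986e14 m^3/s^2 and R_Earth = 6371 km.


r = R_E + alt = 6371.0 + 28156.01 = 34527.0100 km = 3.452701e+07 m
v = sqrt(mu/r) = sqrt(3.986e14 / 3.452701e+07) = 3397.7323 m/s = 3.3977 km/s

3.3977 km/s


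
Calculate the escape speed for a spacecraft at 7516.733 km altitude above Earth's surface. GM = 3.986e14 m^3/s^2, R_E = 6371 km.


r = 6371.0 + 7516.733 = 13887.7330 km = 1.3887733e+07 m
v_esc = sqrt(2*mu/r) = sqrt(2*3.986e14 / 1.3887733e+07)
v_esc = 7576.4885 m/s = 7.5765 km/s

7.5765 km/s


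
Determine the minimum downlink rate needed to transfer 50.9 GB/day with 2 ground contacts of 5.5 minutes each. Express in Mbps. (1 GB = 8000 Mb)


total contact time = 2 * 5.5 * 60 = 660.0000 s
data = 50.9 GB = 407200.0000 Mb
rate = 407200.0000 / 660.0000 = 616.9697 Mbps

616.9697 Mbps


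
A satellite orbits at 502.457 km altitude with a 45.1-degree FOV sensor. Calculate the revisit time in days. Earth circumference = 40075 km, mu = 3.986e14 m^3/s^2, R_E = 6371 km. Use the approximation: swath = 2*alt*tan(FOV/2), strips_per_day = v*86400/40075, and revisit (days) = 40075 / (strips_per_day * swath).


swath = 2*502.457*tan(0.3935717) = 417.2768 km
v = sqrt(mu/r) = 7615.1951 m/s = 7.6152 km/s
strips/day = v*86400/40075 = 7.6152*86400/40075 = 16.4180
coverage/day = strips * swath = 16.4180 * 417.2768 = 6850.8661 km
revisit = 40075 / 6850.8661 = 5.8496 days

5.8496 days


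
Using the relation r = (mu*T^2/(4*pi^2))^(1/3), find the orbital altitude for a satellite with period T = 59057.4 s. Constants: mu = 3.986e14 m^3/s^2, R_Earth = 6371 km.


T = 59057.4 s
r = (mu*T^2/(4*pi^2))^(1/3) = (3.986e14 * 59057.4^2 / (4*pi^2))^(1/3)
r = 3.2777468e+07 m = 32777.4679 km
alt = r - R_E = 32777.4679 - 6371 = 26406.4679 km

26406.4679 km


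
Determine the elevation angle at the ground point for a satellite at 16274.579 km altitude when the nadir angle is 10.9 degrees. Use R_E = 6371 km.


r = R_E + alt = 22645.5790 km
Law of sines in the satellite / Earth-center / ground-point triangle:
  sin(nadir)/R_E = sin(90 + el)/r  =>  cos(el) = (r/R_E)*sin(nadir)
cos(el) = (22645.5790 / 6371.0000) * sin(10.9 deg) = 0.6721356
el = arccos(0.6721356) = 47.7679 deg
(Earth-central angle = 90 - nadir - el = 31.3321 deg)

47.7679 degrees


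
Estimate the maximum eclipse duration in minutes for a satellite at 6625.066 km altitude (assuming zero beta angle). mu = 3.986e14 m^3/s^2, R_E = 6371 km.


r = 12996.0660 km
T = 245.7411 min
Eclipse fraction = arcsin(R_E/r)/pi = arcsin(6371.0000/12996.0660)/pi
= arcsin(0.4902253)/pi = 0.1630855
Eclipse duration = 0.1630855 * 245.7411 = 40.0768 min

40.0768 minutes


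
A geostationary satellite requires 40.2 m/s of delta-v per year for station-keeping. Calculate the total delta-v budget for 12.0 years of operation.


dV = rate * years = 40.2 * 12.0
dV = 482.4000 m/s

482.4000 m/s


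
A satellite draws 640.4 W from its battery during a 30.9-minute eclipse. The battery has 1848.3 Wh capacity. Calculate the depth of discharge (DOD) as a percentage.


E_used = P * t / 60 = 640.4 * 30.9 / 60 = 329.8060 Wh
DOD = E_used / E_total * 100 = 329.8060 / 1848.3 * 100
DOD = 17.8437 %

17.8437 %


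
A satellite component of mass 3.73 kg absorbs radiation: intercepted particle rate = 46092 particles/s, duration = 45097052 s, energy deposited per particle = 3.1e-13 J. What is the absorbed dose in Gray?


Total energy deposited = rate * time * E_per
  = 46092 * 45097052 * 3.1e-13 = 0.6443701 J
Dose = E_total / mass = 0.6443701 / 3.73
Dose = 0.1727534 Gy

0.1728 Gy


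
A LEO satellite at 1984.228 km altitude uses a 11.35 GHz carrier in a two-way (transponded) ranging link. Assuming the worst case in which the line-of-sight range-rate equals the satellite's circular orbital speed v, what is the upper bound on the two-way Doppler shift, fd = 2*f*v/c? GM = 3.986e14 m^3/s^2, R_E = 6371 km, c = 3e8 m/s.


r = 8.355228e+06 m
v = sqrt(mu/r) = 6907.0006 m/s (worst-case radial velocity)
f = 11.35 GHz = 1.135e+10 Hz
fd = 2*f*v/c = 2*1.135e+10*6907.0006/3.0e+08
fd = 522629.7129 Hz

522629.7129 Hz


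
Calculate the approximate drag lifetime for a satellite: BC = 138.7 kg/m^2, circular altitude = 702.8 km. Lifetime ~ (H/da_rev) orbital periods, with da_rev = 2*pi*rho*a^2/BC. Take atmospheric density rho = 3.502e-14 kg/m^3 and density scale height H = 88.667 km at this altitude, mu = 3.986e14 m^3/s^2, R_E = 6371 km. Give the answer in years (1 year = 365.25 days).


a = R_E + alt = 7073.8000 km = 7.0738e+06 m
da_rev = 2*pi*rho*a^2/BC = 2*pi*3.502e-14*(7.0738e+06)^2/138.7 = 0.0793825604 m per revolution
N = H/da_rev = 88667.0000 m / 0.0793825604 m = 1.1169582e+06 revolutions
P = 2*pi*sqrt(a^3/mu) = 5920.9363 s
lifetime = N*P = 1.1169582e+06 * 5920.9363 = 6.6134382e+09 s = 76544.4234 days
years = 76544.4234 / 365.25 = 209.5672 years

209.5672 years


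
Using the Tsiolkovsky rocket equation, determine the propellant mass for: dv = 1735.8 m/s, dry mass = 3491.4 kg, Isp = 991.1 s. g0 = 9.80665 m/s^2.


ve = Isp * g0 = 991.1 * 9.80665 = 9719.370815 m/s
mass ratio = exp(dv/ve) = exp(1735.8/9719.370815) = 1.19553264
m_prop = m_dry * (mr - 1) = 3491.4 * (1.19553264 - 1)
m_prop = 682.6826 kg

682.6826 kg


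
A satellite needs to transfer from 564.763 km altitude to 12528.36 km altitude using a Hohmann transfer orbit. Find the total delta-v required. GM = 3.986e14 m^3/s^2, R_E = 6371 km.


r1 = 6935.7630 km = 6.935763e+06 m
r2 = 18899.3600 km = 1.889936e+07 m
dv1 = sqrt(mu/r1)*(sqrt(2*r2/(r1+r2)) - 1) = 1588.7800 m/s
dv2 = sqrt(mu/r2)*(1 - sqrt(2*r1/(r1+r2))) = 1227.3262 m/s
total dv = |dv1| + |dv2| = 1588.7800 + 1227.3262 = 2816.1062 m/s = 2.8161 km/s

2.8161 km/s


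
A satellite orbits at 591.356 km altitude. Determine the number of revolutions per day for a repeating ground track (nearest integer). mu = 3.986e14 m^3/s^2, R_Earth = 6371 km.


r = 6.962356e+06 m
T = 2*pi*sqrt(r^3/mu) = 5781.5670 s = 96.3594 min
revs/day = 1440 / 96.3594 = 14.9440
Rounded: 15 revolutions per day

15 revolutions per day


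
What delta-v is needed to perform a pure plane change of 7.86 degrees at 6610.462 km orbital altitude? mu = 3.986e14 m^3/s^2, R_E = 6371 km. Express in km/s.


r = 12981.4620 km = 1.2981462e+07 m
V = sqrt(mu/r) = 5541.2385 m/s
di = 7.86 deg = 0.1371829 rad
dV = 2*V*sin(di/2) = 2*5541.2385*sin(0.06859144)
dV = 759.5671 m/s = 0.7595671 km/s

0.7596 km/s


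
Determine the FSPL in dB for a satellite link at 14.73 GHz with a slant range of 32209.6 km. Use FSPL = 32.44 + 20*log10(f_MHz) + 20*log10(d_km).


f = 14.73 GHz = 14730.0000 MHz
d = 32209.6 km
FSPL = 32.44 + 20*log10(14730.0000) + 20*log10(32209.6)
FSPL = 32.44 + 83.3641 + 90.1597
FSPL = 205.9638 dB

205.9638 dB


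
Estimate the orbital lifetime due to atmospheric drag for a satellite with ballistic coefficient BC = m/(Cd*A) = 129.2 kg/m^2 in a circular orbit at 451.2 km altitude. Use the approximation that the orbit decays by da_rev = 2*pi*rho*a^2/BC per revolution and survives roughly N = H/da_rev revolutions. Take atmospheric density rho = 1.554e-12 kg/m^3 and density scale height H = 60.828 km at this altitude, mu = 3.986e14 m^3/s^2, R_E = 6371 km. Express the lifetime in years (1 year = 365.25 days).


a = R_E + alt = 6822.2000 km = 6.8222e+06 m
da_rev = 2*pi*rho*a^2/BC = 2*pi*1.554e-12*(6.8222e+06)^2/129.2 = 3.517364 m per revolution
N = H/da_rev = 60828.0000 m / 3.517364 m = 17293.6344 revolutions
P = 2*pi*sqrt(a^3/mu) = 5607.8694 s
lifetime = N*P = 17293.6344 * 5607.8694 = 9.6980443e+07 s = 1122.4588 days
years = 1122.4588 / 365.25 = 3.0731 years

3.0731 years


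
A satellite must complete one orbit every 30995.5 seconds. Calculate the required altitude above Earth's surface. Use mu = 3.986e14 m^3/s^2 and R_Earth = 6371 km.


T = 30995.5 s
r = (mu*T^2/(4*pi^2))^(1/3) = (3.986e14 * 30995.5^2 / (4*pi^2))^(1/3)
r = 2.1326763e+07 m = 21326.7634 km
alt = r - R_E = 21326.7634 - 6371 = 14955.7634 km

14955.7634 km


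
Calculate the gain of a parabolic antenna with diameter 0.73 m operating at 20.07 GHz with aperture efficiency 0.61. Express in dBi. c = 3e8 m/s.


lambda = c/f = 3e8 / 2.007e+10 = 0.01494768 m
G = eta*(pi*D/lambda)^2 = 0.61*(pi*0.73/0.01494768)^2
G = 14359.1105 (linear)
G = 10*log10(14359.1105) = 41.5713 dBi

41.5713 dBi


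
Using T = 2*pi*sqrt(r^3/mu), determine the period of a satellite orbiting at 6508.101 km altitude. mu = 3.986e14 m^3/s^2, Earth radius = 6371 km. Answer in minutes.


r = 12879.1010 km = 1.2879101e+07 m
T = 2*pi*sqrt(r^3/mu) = 2*pi*sqrt(2.1362725e+21 / 3.986e14)
T = 14545.8647 s = 242.4311 min

242.4311 minutes


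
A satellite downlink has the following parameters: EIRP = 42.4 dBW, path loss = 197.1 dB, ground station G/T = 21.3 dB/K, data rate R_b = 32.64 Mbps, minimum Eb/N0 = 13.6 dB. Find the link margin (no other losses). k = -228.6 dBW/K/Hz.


C/N0 = EIRP - FSPL + G/T - k = 42.4 - 197.1 + 21.3 - (-228.6)
C/N0 = 95.2000 dB-Hz
R_b = 32.64 Mbps = 3.264e+07 bps -> 10*log10(R_b) = 75.1375 dB-Hz
Eb/N0 = C/N0 - 10*log10(R_b) = 95.2000 - 75.1375 = 20.0625 dB
Margin = Eb/N0 - Eb/N0_req = 20.0625 - 13.6 = 6.4625 dB (link closes)

6.4625 dB


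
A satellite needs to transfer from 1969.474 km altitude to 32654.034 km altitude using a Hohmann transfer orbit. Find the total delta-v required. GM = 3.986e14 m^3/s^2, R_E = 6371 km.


r1 = 8340.4740 km = 8.340474e+06 m
r2 = 39025.0340 km = 3.9025034e+07 m
dv1 = sqrt(mu/r1)*(sqrt(2*r2/(r1+r2)) - 1) = 1961.0850 m/s
dv2 = sqrt(mu/r2)*(1 - sqrt(2*r1/(r1+r2))) = 1299.3258 m/s
total dv = |dv1| + |dv2| = 1961.0850 + 1299.3258 = 3260.4109 m/s = 3.2604 km/s

3.2604 km/s


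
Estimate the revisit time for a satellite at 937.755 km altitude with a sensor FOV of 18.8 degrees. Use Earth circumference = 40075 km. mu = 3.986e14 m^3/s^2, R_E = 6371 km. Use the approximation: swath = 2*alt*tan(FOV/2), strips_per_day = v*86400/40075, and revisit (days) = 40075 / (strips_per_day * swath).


swath = 2*937.755*tan(0.1640609) = 310.4887 km
v = sqrt(mu/r) = 7384.9396 m/s = 7.3849 km/s
strips/day = v*86400/40075 = 7.3849*86400/40075 = 15.9216
coverage/day = strips * swath = 15.9216 * 310.4887 = 4943.4815 km
revisit = 40075 / 4943.4815 = 8.1066 days

8.1066 days


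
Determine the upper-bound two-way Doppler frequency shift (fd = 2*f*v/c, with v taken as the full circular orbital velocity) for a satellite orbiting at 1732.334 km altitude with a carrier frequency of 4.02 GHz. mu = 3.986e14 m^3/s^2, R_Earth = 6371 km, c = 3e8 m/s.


r = 8.103334e+06 m
v = sqrt(mu/r) = 7013.5319 m/s (worst-case radial velocity)
f = 4.02 GHz = 4.02e+09 Hz
fd = 2*f*v/c = 2*4.02e+09*7013.5319/3.0e+08
fd = 187962.6552 Hz

187962.6552 Hz


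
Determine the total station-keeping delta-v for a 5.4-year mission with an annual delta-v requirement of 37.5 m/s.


dV = rate * years = 37.5 * 5.4
dV = 202.5000 m/s

202.5000 m/s


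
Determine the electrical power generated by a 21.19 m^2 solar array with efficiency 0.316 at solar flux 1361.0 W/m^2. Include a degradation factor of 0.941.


P = area * eta * S * degradation
P = 21.19 * 0.316 * 1361.0 * 0.941
P = 8575.6251 W

8575.6251 W


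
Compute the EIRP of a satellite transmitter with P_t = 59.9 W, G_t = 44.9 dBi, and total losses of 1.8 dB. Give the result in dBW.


Pt = 59.9 W = 17.7743 dBW
EIRP = Pt_dBW + Gt - losses = 17.7743 + 44.9 - 1.8 = 60.8743 dBW

60.8743 dBW


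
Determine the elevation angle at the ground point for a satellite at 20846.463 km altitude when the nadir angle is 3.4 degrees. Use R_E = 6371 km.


r = R_E + alt = 27217.4630 km
Law of sines in the satellite / Earth-center / ground-point triangle:
  sin(nadir)/R_E = sin(90 + el)/r  =>  cos(el) = (r/R_E)*sin(nadir)
cos(el) = (27217.4630 / 6371.0000) * sin(3.4 deg) = 0.253362
el = arccos(0.253362) = 75.3235 deg
(Earth-central angle = 90 - nadir - el = 11.2765 deg)

75.3235 degrees


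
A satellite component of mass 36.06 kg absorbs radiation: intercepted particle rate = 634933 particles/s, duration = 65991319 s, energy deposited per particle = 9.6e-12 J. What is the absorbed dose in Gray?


Total energy deposited = rate * time * E_per
  = 634933 * 65991319 * 9.6e-12 = 402.2406 J
Dose = E_total / mass = 402.2406 / 36.06
Dose = 11.1548 Gy

11.1548 Gy


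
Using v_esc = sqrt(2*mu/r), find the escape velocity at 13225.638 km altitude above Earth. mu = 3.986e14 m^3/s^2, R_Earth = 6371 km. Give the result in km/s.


r = 6371.0 + 13225.638 = 19596.6380 km = 1.9596638e+07 m
v_esc = sqrt(2*mu/r) = sqrt(2*3.986e14 / 1.9596638e+07)
v_esc = 6378.1226 m/s = 6.3781 km/s

6.3781 km/s


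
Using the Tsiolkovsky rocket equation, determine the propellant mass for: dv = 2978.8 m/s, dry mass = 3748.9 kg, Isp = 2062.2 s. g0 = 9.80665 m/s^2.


ve = Isp * g0 = 2062.2 * 9.80665 = 20223.273630 m/s
mass ratio = exp(dv/ve) = exp(2978.8/20223.273630) = 1.15869647
m_prop = m_dry * (mr - 1) = 3748.9 * (1.15869647 - 1)
m_prop = 594.9372 kg

594.9372 kg


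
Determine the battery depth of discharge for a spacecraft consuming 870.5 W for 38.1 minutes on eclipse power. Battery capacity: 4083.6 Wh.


E_used = P * t / 60 = 870.5 * 38.1 / 60 = 552.7675 Wh
DOD = E_used / E_total * 100 = 552.7675 / 4083.6 * 100
DOD = 13.5363 %

13.5363 %


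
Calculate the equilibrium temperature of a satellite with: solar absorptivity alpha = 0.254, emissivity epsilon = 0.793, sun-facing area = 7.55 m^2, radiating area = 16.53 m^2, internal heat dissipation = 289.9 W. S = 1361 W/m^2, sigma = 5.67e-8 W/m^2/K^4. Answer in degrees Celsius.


Numerator = alpha*S*A_sun + Q_int = 0.254*1361*7.55 + 289.9 = 2899.8897 W
Denominator = eps*sigma*A_rad = 0.793*5.67e-8*16.53 = 7.4324004e-07 W/K^4
T^4 = 3.9016866e+09 K^4
T = 249.9270 K = -23.2230 C

-23.2230 degrees Celsius


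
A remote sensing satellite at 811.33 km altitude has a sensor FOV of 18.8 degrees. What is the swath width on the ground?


FOV = 18.8 deg = 0.3281219 rad
swath = 2 * alt * tan(FOV/2) = 2 * 811.33 * tan(0.1640609)
swath = 2 * 811.33 * 0.1655489
swath = 268.6296 km

268.6296 km


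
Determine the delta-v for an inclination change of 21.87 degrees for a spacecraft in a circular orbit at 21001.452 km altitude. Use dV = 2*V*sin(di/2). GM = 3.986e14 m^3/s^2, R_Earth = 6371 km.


r = 27372.4520 km = 2.7372452e+07 m
V = sqrt(mu/r) = 3816.0301 m/s
di = 21.87 deg = 0.3817035 rad
dV = 2*V*sin(di/2) = 2*3816.0301*sin(0.1908518)
dV = 1447.7656 m/s = 1.4478 km/s

1.4478 km/s


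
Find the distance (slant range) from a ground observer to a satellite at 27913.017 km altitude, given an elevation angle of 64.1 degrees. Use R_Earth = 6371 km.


h = 27913.017 km, el = 64.1 deg
d = -R_E*sin(el) + sqrt((R_E*sin(el))^2 + 2*R_E*h + h^2)
d = -6371.0000*sin(1.1188) + sqrt((6371.0000*0.8995578)^2 + 2*6371.0000*27913.017 + 27913.017^2)
d = 28439.8040 km

28439.8040 km


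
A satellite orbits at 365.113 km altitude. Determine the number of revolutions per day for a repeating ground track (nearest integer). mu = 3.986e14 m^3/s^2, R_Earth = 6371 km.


r = 6.736113e+06 m
T = 2*pi*sqrt(r^3/mu) = 5502.0593 s = 91.7010 min
revs/day = 1440 / 91.7010 = 15.7032
Rounded: 16 revolutions per day

16 revolutions per day


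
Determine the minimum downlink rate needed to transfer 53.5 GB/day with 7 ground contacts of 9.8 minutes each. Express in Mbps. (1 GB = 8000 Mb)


total contact time = 7 * 9.8 * 60 = 4116.0000 s
data = 53.5 GB = 428000.0000 Mb
rate = 428000.0000 / 4116.0000 = 103.9845 Mbps

103.9845 Mbps


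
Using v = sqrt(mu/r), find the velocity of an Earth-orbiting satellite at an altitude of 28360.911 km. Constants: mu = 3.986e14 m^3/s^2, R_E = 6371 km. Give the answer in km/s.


r = R_E + alt = 6371.0 + 28360.911 = 34731.9110 km = 3.4731911e+07 m
v = sqrt(mu/r) = sqrt(3.986e14 / 3.4731911e+07) = 3387.6950 m/s = 3.3877 km/s

3.3877 km/s


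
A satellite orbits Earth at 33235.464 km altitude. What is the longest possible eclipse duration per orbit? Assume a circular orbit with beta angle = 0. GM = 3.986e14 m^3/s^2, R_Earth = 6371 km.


r = 39606.4640 km
T = 1307.4018 min
Eclipse fraction = arcsin(R_E/r)/pi = arcsin(6371.0000/39606.4640)/pi
= arcsin(0.1608576)/pi = 0.05142598
Eclipse duration = 0.05142598 * 1307.4018 = 67.2344 min

67.2344 minutes


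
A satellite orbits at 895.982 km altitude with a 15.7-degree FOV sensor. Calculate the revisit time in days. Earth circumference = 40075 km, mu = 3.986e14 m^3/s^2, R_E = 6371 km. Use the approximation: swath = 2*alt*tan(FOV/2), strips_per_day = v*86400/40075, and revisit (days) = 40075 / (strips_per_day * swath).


swath = 2*895.982*tan(0.1370083) = 247.0619 km
v = sqrt(mu/r) = 7406.1347 m/s = 7.4061 km/s
strips/day = v*86400/40075 = 7.4061*86400/40075 = 15.9673
coverage/day = strips * swath = 15.9673 * 247.0619 = 3944.9137 km
revisit = 40075 / 3944.9137 = 10.1587 days

10.1587 days


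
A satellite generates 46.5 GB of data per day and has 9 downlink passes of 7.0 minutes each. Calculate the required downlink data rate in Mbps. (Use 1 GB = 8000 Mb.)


total contact time = 9 * 7.0 * 60 = 3780.0000 s
data = 46.5 GB = 372000.0000 Mb
rate = 372000.0000 / 3780.0000 = 98.4127 Mbps

98.4127 Mbps


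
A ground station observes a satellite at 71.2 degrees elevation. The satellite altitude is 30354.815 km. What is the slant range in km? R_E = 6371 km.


h = 30354.815 km, el = 71.2 deg
d = -R_E*sin(el) + sqrt((R_E*sin(el))^2 + 2*R_E*h + h^2)
d = -6371.0000*sin(1.2427) + sqrt((6371.0000*0.9466493)^2 + 2*6371.0000*30354.815 + 30354.815^2)
d = 30637.2769 km

30637.2769 km


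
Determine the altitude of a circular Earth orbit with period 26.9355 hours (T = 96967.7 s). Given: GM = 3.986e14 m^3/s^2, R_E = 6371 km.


T = 96967.7 s
r = (mu*T^2/(4*pi^2))^(1/3) = (3.986e14 * 96967.7^2 / (4*pi^2))^(1/3)
r = 4.5618806e+07 m = 45618.8062 km
alt = r - R_E = 45618.8062 - 6371 = 39247.8062 km

39247.8062 km


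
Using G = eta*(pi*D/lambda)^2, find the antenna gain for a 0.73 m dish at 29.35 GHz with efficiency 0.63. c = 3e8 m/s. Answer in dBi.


lambda = c/f = 3e8 / 2.935e+10 = 0.01022147 m
G = eta*(pi*D/lambda)^2 = 0.63*(pi*0.73/0.01022147)^2
G = 31714.6349 (linear)
G = 10*log10(31714.6349) = 45.0126 dBi

45.0126 dBi


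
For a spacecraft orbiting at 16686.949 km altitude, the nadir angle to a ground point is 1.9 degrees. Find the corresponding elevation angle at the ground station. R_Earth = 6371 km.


r = R_E + alt = 23057.9490 km
Law of sines in the satellite / Earth-center / ground-point triangle:
  sin(nadir)/R_E = sin(90 + el)/r  =>  cos(el) = (r/R_E)*sin(nadir)
cos(el) = (23057.9490 / 6371.0000) * sin(1.9 deg) = 0.1199954
el = arccos(0.1199954) = 83.1082 deg
(Earth-central angle = 90 - nadir - el = 4.9918 deg)

83.1082 degrees


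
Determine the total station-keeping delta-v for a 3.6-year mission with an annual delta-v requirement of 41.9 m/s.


dV = rate * years = 41.9 * 3.6
dV = 150.8400 m/s

150.8400 m/s


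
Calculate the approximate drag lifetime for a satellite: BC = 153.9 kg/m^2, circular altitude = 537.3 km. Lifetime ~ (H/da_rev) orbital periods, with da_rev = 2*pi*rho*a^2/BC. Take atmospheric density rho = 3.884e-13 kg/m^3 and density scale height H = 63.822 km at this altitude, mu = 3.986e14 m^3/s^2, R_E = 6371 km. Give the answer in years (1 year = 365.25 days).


a = R_E + alt = 6908.3000 km = 6.9083e+06 m
da_rev = 2*pi*rho*a^2/BC = 2*pi*3.884e-13*(6.9083e+06)^2/153.9 = 0.756768154 m per revolution
N = H/da_rev = 63822.0000 m / 0.756768154 m = 84334.9442 revolutions
P = 2*pi*sqrt(a^3/mu) = 5714.3654 s
lifetime = N*P = 84334.9442 * 5714.3654 = 4.8192068e+08 s = 5577.7857 days
years = 5577.7857 / 365.25 = 15.2711 years

15.2711 years


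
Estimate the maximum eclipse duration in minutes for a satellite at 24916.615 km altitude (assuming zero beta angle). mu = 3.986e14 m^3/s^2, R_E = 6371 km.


r = 31287.6150 km
T = 917.9492 min
Eclipse fraction = arcsin(R_E/r)/pi = arcsin(6371.0000/31287.6150)/pi
= arcsin(0.2036269)/pi = 0.06527295
Eclipse duration = 0.06527295 * 917.9492 = 59.9173 min

59.9173 minutes


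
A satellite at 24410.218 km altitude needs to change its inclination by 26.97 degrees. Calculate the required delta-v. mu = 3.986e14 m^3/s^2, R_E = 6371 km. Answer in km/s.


r = 30781.2180 km = 3.0781218e+07 m
V = sqrt(mu/r) = 3598.5351 m/s
di = 26.97 deg = 0.4707153 rad
dV = 2*V*sin(di/2) = 2*3598.5351*sin(0.2353576)
dV = 1678.2905 m/s = 1.6783 km/s

1.6783 km/s


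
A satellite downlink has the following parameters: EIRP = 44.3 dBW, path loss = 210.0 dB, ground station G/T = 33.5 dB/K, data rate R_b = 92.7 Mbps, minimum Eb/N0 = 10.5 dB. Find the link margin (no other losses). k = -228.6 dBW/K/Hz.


C/N0 = EIRP - FSPL + G/T - k = 44.3 - 210.0 + 33.5 - (-228.6)
C/N0 = 96.4000 dB-Hz
R_b = 92.7 Mbps = 9.27e+07 bps -> 10*log10(R_b) = 79.6708 dB-Hz
Eb/N0 = C/N0 - 10*log10(R_b) = 96.4000 - 79.6708 = 16.7292 dB
Margin = Eb/N0 - Eb/N0_req = 16.7292 - 10.5 = 6.2292 dB (link closes)

6.2292 dB


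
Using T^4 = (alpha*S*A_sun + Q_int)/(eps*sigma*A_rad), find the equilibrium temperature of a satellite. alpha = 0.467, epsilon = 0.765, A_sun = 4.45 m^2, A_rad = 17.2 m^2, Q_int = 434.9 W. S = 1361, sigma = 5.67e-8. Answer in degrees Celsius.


Numerator = alpha*S*A_sun + Q_int = 0.467*1361*4.45 + 434.9 = 3263.2622 W
Denominator = eps*sigma*A_rad = 0.765*5.67e-8*17.2 = 7.460586e-07 W/K^4
T^4 = 4.3740025e+09 K^4
T = 257.1697 K = -15.9803 C

-15.9803 degrees Celsius


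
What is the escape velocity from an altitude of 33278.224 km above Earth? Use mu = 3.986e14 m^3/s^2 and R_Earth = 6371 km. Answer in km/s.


r = 6371.0 + 33278.224 = 39649.2240 km = 3.9649224e+07 m
v_esc = sqrt(2*mu/r) = sqrt(2*3.986e14 / 3.9649224e+07)
v_esc = 4484.0072 m/s = 4.4840 km/s

4.4840 km/s


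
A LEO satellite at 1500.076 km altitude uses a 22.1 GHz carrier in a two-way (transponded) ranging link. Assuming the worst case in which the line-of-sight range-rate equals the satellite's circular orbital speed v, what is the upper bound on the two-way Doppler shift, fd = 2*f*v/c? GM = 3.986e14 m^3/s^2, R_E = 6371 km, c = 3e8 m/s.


r = 7.871076e+06 m
v = sqrt(mu/r) = 7116.2565 m/s (worst-case radial velocity)
f = 22.1 GHz = 2.21e+10 Hz
fd = 2*f*v/c = 2*2.21e+10*7116.2565/3.0e+08
fd = 1.0484618e+06 Hz

1.0485e+06 Hz


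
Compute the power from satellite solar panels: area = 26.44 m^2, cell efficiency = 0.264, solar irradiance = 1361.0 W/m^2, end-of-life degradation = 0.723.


P = area * eta * S * degradation
P = 26.44 * 0.264 * 1361.0 * 0.723
P = 6868.4984 W

6868.4984 W


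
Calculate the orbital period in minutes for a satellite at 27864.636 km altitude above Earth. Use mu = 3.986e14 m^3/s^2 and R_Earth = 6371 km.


r = 34235.6360 km = 3.4235636e+07 m
T = 2*pi*sqrt(r^3/mu) = 2*pi*sqrt(4.0126862e+22 / 3.986e14)
T = 63041.8315 s = 1050.6972 min

1050.6972 minutes


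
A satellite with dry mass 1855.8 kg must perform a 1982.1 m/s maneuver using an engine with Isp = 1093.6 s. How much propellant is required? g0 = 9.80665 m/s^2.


ve = Isp * g0 = 1093.6 * 9.80665 = 10724.552440 m/s
mass ratio = exp(dv/ve) = exp(1982.1/10724.552440) = 1.20300056
m_prop = m_dry * (mr - 1) = 1855.8 * (1.20300056 - 1)
m_prop = 376.7284 kg

376.7284 kg


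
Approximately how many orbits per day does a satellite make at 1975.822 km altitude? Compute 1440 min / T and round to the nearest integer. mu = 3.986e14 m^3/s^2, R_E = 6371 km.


r = 8.346822e+06 m
T = 2*pi*sqrt(r^3/mu) = 7589.1467 s = 126.4858 min
revs/day = 1440 / 126.4858 = 11.3847
Rounded: 11 revolutions per day

11 revolutions per day


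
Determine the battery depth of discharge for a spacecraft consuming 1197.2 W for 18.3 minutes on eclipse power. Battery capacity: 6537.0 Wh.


E_used = P * t / 60 = 1197.2 * 18.3 / 60 = 365.1460 Wh
DOD = E_used / E_total * 100 = 365.1460 / 6537.0 * 100
DOD = 5.5858 %

5.5858 %


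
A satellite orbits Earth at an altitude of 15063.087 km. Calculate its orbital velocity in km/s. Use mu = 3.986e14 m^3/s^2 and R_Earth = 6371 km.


r = R_E + alt = 6371.0 + 15063.087 = 21434.0870 km = 2.1434087e+07 m
v = sqrt(mu/r) = sqrt(3.986e14 / 2.1434087e+07) = 4312.3714 m/s = 4.3124 km/s

4.3124 km/s


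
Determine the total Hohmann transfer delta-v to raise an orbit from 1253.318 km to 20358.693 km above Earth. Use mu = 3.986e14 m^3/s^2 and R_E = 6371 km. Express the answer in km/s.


r1 = 7624.3180 km = 7.624318e+06 m
r2 = 26729.6930 km = 2.6729693e+07 m
dv1 = sqrt(mu/r1)*(sqrt(2*r2/(r1+r2)) - 1) = 1789.1888 m/s
dv2 = sqrt(mu/r2)*(1 - sqrt(2*r1/(r1+r2))) = 1288.8839 m/s
total dv = |dv1| + |dv2| = 1789.1888 + 1288.8839 = 3078.0726 m/s = 3.0781 km/s

3.0781 km/s


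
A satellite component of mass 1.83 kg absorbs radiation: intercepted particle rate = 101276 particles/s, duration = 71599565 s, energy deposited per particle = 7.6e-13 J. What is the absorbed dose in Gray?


Total energy deposited = rate * time * E_per
  = 101276 * 71599565 * 7.6e-13 = 5.5110 J
Dose = E_total / mass = 5.5110 / 1.83
Dose = 3.0115 Gy

3.0115 Gy


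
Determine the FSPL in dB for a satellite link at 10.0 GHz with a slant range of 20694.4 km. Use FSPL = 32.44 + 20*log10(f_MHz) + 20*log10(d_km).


f = 10.0 GHz = 10000.0000 MHz
d = 20694.4 km
FSPL = 32.44 + 20*log10(10000.0000) + 20*log10(20694.4)
FSPL = 32.44 + 80.0000 + 86.3171
FSPL = 198.7571 dB

198.7571 dB


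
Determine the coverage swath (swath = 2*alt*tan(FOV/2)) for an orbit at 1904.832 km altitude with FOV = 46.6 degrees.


FOV = 46.6 deg = 0.8133234 rad
swath = 2 * alt * tan(FOV/2) = 2 * 1904.832 * tan(0.4066617)
swath = 2 * 1904.832 * 0.430668
swath = 1640.7005 km

1640.7005 km


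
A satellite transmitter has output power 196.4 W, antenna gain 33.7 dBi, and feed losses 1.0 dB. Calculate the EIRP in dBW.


Pt = 196.4 W = 22.9314 dBW
EIRP = Pt_dBW + Gt - losses = 22.9314 + 33.7 - 1.0 = 55.6314 dBW

55.6314 dBW


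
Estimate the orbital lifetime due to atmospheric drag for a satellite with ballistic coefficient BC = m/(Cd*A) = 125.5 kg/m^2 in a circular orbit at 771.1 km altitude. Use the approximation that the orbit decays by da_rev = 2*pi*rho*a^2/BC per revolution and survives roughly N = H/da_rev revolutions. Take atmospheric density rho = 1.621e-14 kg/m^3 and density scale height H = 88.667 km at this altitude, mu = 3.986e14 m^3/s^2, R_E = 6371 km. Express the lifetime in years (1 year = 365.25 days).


a = R_E + alt = 7142.1000 km = 7.1421e+06 m
da_rev = 2*pi*rho*a^2/BC = 2*pi*1.621e-14*(7.1421e+06)^2/125.5 = 0.0413972041 m per revolution
N = H/da_rev = 88667.0000 m / 0.0413972041 m = 2.1418596e+06 revolutions
P = 2*pi*sqrt(a^3/mu) = 6006.8960 s
lifetime = N*P = 2.1418596e+06 * 6006.8960 = 1.2865928e+10 s = 148911.2031 days
years = 148911.2031 / 365.25 = 407.6967 years

407.6967 years


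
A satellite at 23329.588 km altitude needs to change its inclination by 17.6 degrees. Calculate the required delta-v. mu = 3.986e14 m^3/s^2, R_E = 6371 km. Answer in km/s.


r = 29700.5880 km = 2.9700588e+07 m
V = sqrt(mu/r) = 3663.4150 m/s
di = 17.6 deg = 0.3071779 rad
dV = 2*V*sin(di/2) = 2*3663.4150*sin(0.153589)
dV = 1120.9012 m/s = 1.1209 km/s

1.1209 km/s


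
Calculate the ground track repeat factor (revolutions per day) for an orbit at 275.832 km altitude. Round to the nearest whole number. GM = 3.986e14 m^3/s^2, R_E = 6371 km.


r = 6.646832e+06 m
T = 2*pi*sqrt(r^3/mu) = 5393.0354 s = 89.8839 min
revs/day = 1440 / 89.8839 = 16.0207
Rounded: 16 revolutions per day

16 revolutions per day


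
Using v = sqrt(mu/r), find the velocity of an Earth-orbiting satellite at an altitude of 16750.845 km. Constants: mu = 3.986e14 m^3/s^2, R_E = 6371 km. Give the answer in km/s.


r = R_E + alt = 6371.0 + 16750.845 = 23121.8450 km = 2.3121845e+07 m
v = sqrt(mu/r) = sqrt(3.986e14 / 2.3121845e+07) = 4152.0006 m/s = 4.1520 km/s

4.1520 km/s


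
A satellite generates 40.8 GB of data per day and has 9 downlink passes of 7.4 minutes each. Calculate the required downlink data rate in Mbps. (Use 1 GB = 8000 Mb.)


total contact time = 9 * 7.4 * 60 = 3996.0000 s
data = 40.8 GB = 326400.0000 Mb
rate = 326400.0000 / 3996.0000 = 81.6817 Mbps

81.6817 Mbps


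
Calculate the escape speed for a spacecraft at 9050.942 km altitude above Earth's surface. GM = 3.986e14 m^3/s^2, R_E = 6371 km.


r = 6371.0 + 9050.942 = 15421.9420 km = 1.5421942e+07 m
v_esc = sqrt(2*mu/r) = sqrt(2*3.986e14 / 1.5421942e+07)
v_esc = 7189.7553 m/s = 7.1898 km/s

7.1898 km/s


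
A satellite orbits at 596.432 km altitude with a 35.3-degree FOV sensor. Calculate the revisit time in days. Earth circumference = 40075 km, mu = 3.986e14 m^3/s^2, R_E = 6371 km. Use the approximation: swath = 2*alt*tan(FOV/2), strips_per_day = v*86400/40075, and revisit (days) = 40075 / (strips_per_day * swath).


swath = 2*596.432*tan(0.3080506) = 379.5448 km
v = sqrt(mu/r) = 7563.6649 m/s = 7.5637 km/s
strips/day = v*86400/40075 = 7.5637*86400/40075 = 16.3069
coverage/day = strips * swath = 16.3069 * 379.5448 = 6189.2143 km
revisit = 40075 / 6189.2143 = 6.4750 days

6.4750 days


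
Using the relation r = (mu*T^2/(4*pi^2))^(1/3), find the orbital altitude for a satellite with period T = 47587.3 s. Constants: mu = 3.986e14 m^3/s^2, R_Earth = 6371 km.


T = 47587.3 s
r = (mu*T^2/(4*pi^2))^(1/3) = (3.986e14 * 47587.3^2 / (4*pi^2))^(1/3)
r = 2.8382669e+07 m = 28382.6688 km
alt = r - R_E = 28382.6688 - 6371 = 22011.6688 km

22011.6688 km


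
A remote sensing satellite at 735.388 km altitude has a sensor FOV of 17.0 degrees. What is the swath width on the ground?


FOV = 17.0 deg = 0.296706 rad
swath = 2 * alt * tan(FOV/2) = 2 * 735.388 * tan(0.148353)
swath = 2 * 735.388 * 0.149451
swath = 219.8089 km

219.8089 km


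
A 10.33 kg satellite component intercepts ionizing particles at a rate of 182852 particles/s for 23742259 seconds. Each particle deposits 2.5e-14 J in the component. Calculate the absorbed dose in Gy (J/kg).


Total energy deposited = rate * time * E_per
  = 182852 * 23742259 * 2.5e-14 = 0.108533 J
Dose = E_total / mass = 0.108533 / 10.33
Dose = 0.01050658 Gy

0.0105 Gy


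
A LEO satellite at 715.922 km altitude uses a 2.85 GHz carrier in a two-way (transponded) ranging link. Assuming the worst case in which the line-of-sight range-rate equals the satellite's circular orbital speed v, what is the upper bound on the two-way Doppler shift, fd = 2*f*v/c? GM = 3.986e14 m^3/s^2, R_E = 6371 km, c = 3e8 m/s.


r = 7.086922e+06 m
v = sqrt(mu/r) = 7499.6297 m/s (worst-case radial velocity)
f = 2.85 GHz = 2.85e+09 Hz
fd = 2*f*v/c = 2*2.85e+09*7499.6297/3.0e+08
fd = 142492.9644 Hz

142492.9644 Hz


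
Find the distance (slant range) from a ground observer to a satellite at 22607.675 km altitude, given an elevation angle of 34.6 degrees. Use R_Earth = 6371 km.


h = 22607.675 km, el = 34.6 deg
d = -R_E*sin(el) + sqrt((R_E*sin(el))^2 + 2*R_E*h + h^2)
d = -6371.0000*sin(0.6038839) + sqrt((6371.0000*0.5678437)^2 + 2*6371.0000*22607.675 + 22607.675^2)
d = 24882.4772 km

24882.4772 km


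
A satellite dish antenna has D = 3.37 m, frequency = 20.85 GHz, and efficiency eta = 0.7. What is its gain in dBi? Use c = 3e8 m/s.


lambda = c/f = 3e8 / 2.085e+10 = 0.01438849 m
G = eta*(pi*D/lambda)^2 = 0.7*(pi*3.37/0.01438849)^2
G = 378989.5161 (linear)
G = 10*log10(378989.5161) = 55.7863 dBi

55.7863 dBi


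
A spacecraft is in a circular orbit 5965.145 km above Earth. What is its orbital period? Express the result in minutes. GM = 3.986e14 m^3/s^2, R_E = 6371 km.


r = 12336.1450 km = 1.2336145e+07 m
T = 2*pi*sqrt(r^3/mu) = 2*pi*sqrt(1.8773204e+21 / 3.986e14)
T = 13635.7936 s = 227.2632 min

227.2632 minutes


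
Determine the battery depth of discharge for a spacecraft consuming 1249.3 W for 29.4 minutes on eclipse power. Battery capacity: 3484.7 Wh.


E_used = P * t / 60 = 1249.3 * 29.4 / 60 = 612.1570 Wh
DOD = E_used / E_total * 100 = 612.1570 / 3484.7 * 100
DOD = 17.5670 %

17.5670 %


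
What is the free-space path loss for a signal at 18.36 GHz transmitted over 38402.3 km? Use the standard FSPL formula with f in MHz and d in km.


f = 18.36 GHz = 18360.0000 MHz
d = 38402.3 km
FSPL = 32.44 + 20*log10(18360.0000) + 20*log10(38402.3)
FSPL = 32.44 + 85.2775 + 91.6871
FSPL = 209.4046 dB

209.4046 dB


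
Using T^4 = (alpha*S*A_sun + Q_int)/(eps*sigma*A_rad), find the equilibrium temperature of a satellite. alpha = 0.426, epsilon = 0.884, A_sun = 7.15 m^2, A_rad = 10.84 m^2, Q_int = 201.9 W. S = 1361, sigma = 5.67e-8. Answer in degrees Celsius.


Numerator = alpha*S*A_sun + Q_int = 0.426*1361*7.15 + 201.9 = 4347.3699 W
Denominator = eps*sigma*A_rad = 0.884*5.67e-8*10.84 = 5.4333115e-07 W/K^4
T^4 = 8.0013264e+09 K^4
T = 299.0822 K = 25.9322 C

25.9322 degrees Celsius


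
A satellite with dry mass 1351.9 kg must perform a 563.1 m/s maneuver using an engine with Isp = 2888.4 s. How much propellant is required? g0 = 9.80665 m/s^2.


ve = Isp * g0 = 2888.4 * 9.80665 = 28325.527860 m/s
mass ratio = exp(dv/ve) = exp(563.1/28325.527860) = 1.02007851
m_prop = m_dry * (mr - 1) = 1351.9 * (1.02007851 - 1)
m_prop = 27.1441 kg

27.1441 kg


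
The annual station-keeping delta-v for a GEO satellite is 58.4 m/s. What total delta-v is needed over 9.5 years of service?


dV = rate * years = 58.4 * 9.5
dV = 554.8000 m/s

554.8000 m/s


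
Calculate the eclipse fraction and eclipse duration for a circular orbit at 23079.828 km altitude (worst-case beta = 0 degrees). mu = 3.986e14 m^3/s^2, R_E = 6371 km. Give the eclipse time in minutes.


r = 29450.8280 km
T = 838.3131 min
Eclipse fraction = arcsin(R_E/r)/pi = arcsin(6371.0000/29450.8280)/pi
= arcsin(0.2163267)/pi = 0.06940763
Eclipse duration = 0.06940763 * 838.3131 = 58.1853 min

58.1853 minutes


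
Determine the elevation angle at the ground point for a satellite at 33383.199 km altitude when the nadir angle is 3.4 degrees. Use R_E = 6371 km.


r = R_E + alt = 39754.1990 km
Law of sines in the satellite / Earth-center / ground-point triangle:
  sin(nadir)/R_E = sin(90 + el)/r  =>  cos(el) = (r/R_E)*sin(nadir)
cos(el) = (39754.1990 / 6371.0000) * sin(3.4 deg) = 0.3700639
el = arccos(0.3700639) = 68.2804 deg
(Earth-central angle = 90 - nadir - el = 18.3196 deg)

68.2804 degrees


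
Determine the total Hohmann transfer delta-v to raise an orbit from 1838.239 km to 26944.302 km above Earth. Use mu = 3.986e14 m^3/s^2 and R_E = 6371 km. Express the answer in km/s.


r1 = 8209.2390 km = 8.209239e+06 m
r2 = 33315.3020 km = 3.3315302e+07 m
dv1 = sqrt(mu/r1)*(sqrt(2*r2/(r1+r2)) - 1) = 1858.6215 m/s
dv2 = sqrt(mu/r2)*(1 - sqrt(2*r1/(r1+r2))) = 1283.9621 m/s
total dv = |dv1| + |dv2| = 1858.6215 + 1283.9621 = 3142.5836 m/s = 3.1426 km/s

3.1426 km/s


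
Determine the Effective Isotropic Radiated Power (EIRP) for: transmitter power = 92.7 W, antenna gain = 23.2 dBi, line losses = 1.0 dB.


Pt = 92.7 W = 19.6708 dBW
EIRP = Pt_dBW + Gt - losses = 19.6708 + 23.2 - 1.0 = 41.8708 dBW

41.8708 dBW


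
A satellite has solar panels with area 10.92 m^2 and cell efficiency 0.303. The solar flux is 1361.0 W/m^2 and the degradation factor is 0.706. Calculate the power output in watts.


P = area * eta * S * degradation
P = 10.92 * 0.303 * 1361.0 * 0.706
P = 3179.2750 W

3179.2750 W


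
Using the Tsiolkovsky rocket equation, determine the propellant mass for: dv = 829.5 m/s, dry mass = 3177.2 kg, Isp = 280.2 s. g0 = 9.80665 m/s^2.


ve = Isp * g0 = 280.2 * 9.80665 = 2747.823330 m/s
mass ratio = exp(dv/ve) = exp(829.5/2747.823330) = 1.35239258
m_prop = m_dry * (mr - 1) = 3177.2 * (1.35239258 - 1)
m_prop = 1119.6217 kg

1119.6217 kg


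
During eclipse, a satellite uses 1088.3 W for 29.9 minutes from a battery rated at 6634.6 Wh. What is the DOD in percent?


E_used = P * t / 60 = 1088.3 * 29.9 / 60 = 542.3362 Wh
DOD = E_used / E_total * 100 = 542.3362 / 6634.6 * 100
DOD = 8.1744 %

8.1744 %


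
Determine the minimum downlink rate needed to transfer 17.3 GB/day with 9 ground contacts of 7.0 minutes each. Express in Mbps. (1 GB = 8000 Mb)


total contact time = 9 * 7.0 * 60 = 3780.0000 s
data = 17.3 GB = 138400.0000 Mb
rate = 138400.0000 / 3780.0000 = 36.6138 Mbps

36.6138 Mbps


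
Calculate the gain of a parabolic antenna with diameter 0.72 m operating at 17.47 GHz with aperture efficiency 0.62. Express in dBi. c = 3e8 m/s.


lambda = c/f = 3e8 / 1.747e+10 = 0.0171723 m
G = eta*(pi*D/lambda)^2 = 0.62*(pi*0.72/0.0171723)^2
G = 10757.2120 (linear)
G = 10*log10(10757.2120) = 40.3170 dBi

40.3170 dBi


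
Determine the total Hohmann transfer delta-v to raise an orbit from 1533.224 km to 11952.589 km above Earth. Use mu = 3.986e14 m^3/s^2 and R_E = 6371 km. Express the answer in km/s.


r1 = 7904.2240 km = 7.904224e+06 m
r2 = 18323.5890 km = 1.8323589e+07 m
dv1 = sqrt(mu/r1)*(sqrt(2*r2/(r1+r2)) - 1) = 1292.8605 m/s
dv2 = sqrt(mu/r2)*(1 - sqrt(2*r1/(r1+r2))) = 1043.0650 m/s
total dv = |dv1| + |dv2| = 1292.8605 + 1043.0650 = 2335.9255 m/s = 2.3359 km/s

2.3359 km/s


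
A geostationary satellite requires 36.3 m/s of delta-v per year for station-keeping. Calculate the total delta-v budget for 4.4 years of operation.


dV = rate * years = 36.3 * 4.4
dV = 159.7200 m/s

159.7200 m/s


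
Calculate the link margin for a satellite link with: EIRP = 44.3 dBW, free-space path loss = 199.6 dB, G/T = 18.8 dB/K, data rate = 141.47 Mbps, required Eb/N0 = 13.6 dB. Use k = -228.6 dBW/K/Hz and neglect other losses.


C/N0 = EIRP - FSPL + G/T - k = 44.3 - 199.6 + 18.8 - (-228.6)
C/N0 = 92.1000 dB-Hz
R_b = 141.47 Mbps = 1.4147e+08 bps -> 10*log10(R_b) = 81.5066 dB-Hz
Eb/N0 = C/N0 - 10*log10(R_b) = 92.1000 - 81.5066 = 10.5934 dB
Margin = Eb/N0 - Eb/N0_req = 10.5934 - 13.6 = -3.0066 dB (negative margin: link does not close)

-3.0066 dB


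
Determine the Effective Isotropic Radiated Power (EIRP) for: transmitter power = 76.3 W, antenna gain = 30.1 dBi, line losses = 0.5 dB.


Pt = 76.3 W = 18.8252 dBW
EIRP = Pt_dBW + Gt - losses = 18.8252 + 30.1 - 0.5 = 48.4252 dBW

48.4252 dBW


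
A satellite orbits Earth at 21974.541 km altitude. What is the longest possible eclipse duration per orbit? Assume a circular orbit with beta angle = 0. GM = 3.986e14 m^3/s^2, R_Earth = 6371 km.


r = 28345.5410 km
T = 791.5659 min
Eclipse fraction = arcsin(R_E/r)/pi = arcsin(6371.0000/28345.5410)/pi
= arcsin(0.224762)/pi = 0.07216046
Eclipse duration = 0.07216046 * 791.5659 = 57.1198 min

57.1198 minutes


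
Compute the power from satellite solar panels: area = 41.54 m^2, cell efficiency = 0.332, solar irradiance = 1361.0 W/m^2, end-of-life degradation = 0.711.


P = area * eta * S * degradation
P = 41.54 * 0.332 * 1361.0 * 0.711
P = 13345.4217 W

13345.4217 W


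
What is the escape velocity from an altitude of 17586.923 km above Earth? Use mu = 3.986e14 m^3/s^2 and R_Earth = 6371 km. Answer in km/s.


r = 6371.0 + 17586.923 = 23957.9230 km = 2.3957923e+07 m
v_esc = sqrt(2*mu/r) = sqrt(2*3.986e14 / 2.3957923e+07)
v_esc = 5768.4491 m/s = 5.7684 km/s

5.7684 km/s


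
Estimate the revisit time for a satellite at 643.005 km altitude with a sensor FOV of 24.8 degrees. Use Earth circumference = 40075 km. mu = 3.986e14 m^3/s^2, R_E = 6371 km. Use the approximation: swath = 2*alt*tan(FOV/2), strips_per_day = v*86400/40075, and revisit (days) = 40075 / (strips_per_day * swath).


swath = 2*643.005*tan(0.2164208) = 282.7476 km
v = sqrt(mu/r) = 7538.5117 m/s = 7.5385 km/s
strips/day = v*86400/40075 = 7.5385*86400/40075 = 16.2527
coverage/day = strips * swath = 16.2527 * 282.7476 = 4595.4157 km
revisit = 40075 / 4595.4157 = 8.7206 days

8.7206 days
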